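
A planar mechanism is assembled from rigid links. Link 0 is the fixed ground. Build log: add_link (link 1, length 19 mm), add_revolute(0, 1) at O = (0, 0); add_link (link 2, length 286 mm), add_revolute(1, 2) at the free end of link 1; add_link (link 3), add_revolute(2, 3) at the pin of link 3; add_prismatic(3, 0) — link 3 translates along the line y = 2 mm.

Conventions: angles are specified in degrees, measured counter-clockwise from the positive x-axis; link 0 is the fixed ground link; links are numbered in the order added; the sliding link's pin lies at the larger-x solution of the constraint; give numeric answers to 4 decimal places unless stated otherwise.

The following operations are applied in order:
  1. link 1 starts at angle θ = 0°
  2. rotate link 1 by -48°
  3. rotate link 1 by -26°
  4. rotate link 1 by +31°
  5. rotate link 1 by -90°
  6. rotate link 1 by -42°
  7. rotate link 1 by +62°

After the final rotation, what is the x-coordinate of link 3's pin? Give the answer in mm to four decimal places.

geometry: r = 19 mm, L = 286 mm, e = 2 mm; θ starts at 0°
rotate link 1 by -48°: θ ← 0° -48° = -48°
rotate link 1 by -26°: θ ← -48° -26° = -74°
rotate link 1 by +31°: θ ← -74° +31° = -43°
rotate link 1 by -90°: θ ← -43° -90° = -133°
rotate link 1 by -42°: θ ← -133° -42° = -175°
rotate link 1 by +62°: θ ← -175° +62° = -113°
crank pin P = (r cos θ, r sin θ) = (-7.423891, -17.489592)
h = r sin θ − e = -17.489592 − 2 = -19.489592
x = r cos θ + √(L² − h²) = -7.423891 + 285.335164 = 277.911273

277.9113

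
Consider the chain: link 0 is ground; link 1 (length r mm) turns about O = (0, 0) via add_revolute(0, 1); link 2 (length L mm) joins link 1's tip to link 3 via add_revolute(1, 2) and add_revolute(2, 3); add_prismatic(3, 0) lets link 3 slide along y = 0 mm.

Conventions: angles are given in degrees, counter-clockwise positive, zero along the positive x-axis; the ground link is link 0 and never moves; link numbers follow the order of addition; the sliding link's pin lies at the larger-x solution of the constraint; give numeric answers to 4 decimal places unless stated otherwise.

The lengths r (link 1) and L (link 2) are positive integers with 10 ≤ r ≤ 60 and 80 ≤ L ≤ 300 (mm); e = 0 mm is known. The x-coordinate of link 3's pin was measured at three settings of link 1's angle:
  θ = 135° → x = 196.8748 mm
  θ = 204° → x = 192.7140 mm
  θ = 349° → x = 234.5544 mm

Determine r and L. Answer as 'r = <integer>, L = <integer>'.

constraint per measurement: (x − r cos θ)² + (r sin θ − e)² = L²
subtracting the θ₁ and θ₂ equations cancels the r² and L² terms:
r = (x₁² − x₂²) / (2[(x₁cos θ₁ + e sin θ₁) − (x₂cos θ₂ + e sin θ₂)]) = 21.9997 → r = 22
L² = (x₁ − r cos θ₁)² + (r sin θ₁ − e)² = 45368.9931 → L = 213.0000 → L = 213
check at θ₃=349°: x = 234.5544 (printed 234.5544) ✓

r = 22, L = 213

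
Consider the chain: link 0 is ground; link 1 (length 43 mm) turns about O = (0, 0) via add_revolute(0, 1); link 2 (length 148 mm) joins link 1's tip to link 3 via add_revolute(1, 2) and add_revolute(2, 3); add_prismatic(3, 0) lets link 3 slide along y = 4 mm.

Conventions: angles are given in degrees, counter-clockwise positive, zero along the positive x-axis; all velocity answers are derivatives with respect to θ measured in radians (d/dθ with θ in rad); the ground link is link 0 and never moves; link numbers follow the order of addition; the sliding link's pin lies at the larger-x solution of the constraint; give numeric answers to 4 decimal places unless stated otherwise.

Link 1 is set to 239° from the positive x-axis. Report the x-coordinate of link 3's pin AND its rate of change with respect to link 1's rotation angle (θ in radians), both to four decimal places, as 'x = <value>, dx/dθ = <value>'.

geometry: r = 43 mm, L = 148 mm, e = 4 mm
crank pin P = (r cos θ, r sin θ) = (-22.146637, -36.858194)
h = r sin θ − e = -36.858194 − 4 = -40.858194
x = r cos θ + √(L² − h²) = -22.146637 + 142.248402 = 120.101765
dx/dθ = −r sin θ − h·r cos θ/√(L² − h²) (θ in radians; h = -40.858194) = 30.496986

x = 120.1018, dx/dθ = 30.4970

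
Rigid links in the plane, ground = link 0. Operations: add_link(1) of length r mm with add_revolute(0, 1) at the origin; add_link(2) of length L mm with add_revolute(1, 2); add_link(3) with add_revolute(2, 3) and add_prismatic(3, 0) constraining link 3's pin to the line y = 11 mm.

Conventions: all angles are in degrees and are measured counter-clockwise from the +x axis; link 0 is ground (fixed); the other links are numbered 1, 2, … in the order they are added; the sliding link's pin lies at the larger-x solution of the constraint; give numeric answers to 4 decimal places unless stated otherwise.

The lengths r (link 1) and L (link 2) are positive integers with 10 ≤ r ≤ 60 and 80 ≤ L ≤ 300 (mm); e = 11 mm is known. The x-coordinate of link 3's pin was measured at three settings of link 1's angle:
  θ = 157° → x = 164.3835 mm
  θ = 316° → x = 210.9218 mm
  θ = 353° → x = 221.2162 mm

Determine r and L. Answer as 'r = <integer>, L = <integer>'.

constraint per measurement: (x − r cos θ)² + (r sin θ − e)² = L²
subtracting the θ₁ and θ₂ equations cancels the r² and L² terms:
r = (x₁² − x₂²) / (2[(x₁cos θ₁ + e sin θ₁) − (x₂cos θ₂ + e sin θ₂)]) = 30.0000 → r = 30
L² = (x₁ − r cos θ₁)² + (r sin θ₁ − e)² = 36864.0011 → L = 192.0000 → L = 192
check at θ₃=353°: x = 221.2162 (printed 221.2162) ✓

r = 30, L = 192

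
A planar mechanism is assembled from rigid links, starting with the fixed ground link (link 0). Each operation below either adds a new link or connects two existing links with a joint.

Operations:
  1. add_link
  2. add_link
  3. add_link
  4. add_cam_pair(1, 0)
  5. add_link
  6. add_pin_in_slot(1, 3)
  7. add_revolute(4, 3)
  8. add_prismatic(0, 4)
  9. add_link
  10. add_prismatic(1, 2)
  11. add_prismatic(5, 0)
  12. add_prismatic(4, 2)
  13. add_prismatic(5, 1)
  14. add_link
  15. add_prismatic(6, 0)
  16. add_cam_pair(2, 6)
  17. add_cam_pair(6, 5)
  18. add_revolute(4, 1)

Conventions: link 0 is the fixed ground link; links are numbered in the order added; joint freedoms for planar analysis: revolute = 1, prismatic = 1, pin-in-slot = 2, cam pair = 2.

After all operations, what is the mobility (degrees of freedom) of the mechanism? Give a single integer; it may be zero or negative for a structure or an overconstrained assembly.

ground; <1,0,0>
#1 <2,0,0>
#2 <3,0,0>
#3 <4,0,0>
C:1↔0 J2 <4,0,1>
#4 <5,0,1>
PS:1↔3 J2 <5,0,2>
R:4↔3 J1 <5,1,2>
P:0↔4 J1 <5,2,2>
#5 <6,2,2>
P:1↔2 J1 <6,3,2>
P:5↔0 J1 <6,4,2>
P:4↔2 J1 <6,5,2>
P:5↔1 J1 <6,6,2>
#6 <7,6,2>
P:6↔0 J1 <7,7,2>
C:2↔6 J2 <7,7,3>
C:6↔5 J2 <7,7,4>
R:4↔1 J1 <7,8,4>
3×6 − 2×8 − 1×4 = -2

M = -2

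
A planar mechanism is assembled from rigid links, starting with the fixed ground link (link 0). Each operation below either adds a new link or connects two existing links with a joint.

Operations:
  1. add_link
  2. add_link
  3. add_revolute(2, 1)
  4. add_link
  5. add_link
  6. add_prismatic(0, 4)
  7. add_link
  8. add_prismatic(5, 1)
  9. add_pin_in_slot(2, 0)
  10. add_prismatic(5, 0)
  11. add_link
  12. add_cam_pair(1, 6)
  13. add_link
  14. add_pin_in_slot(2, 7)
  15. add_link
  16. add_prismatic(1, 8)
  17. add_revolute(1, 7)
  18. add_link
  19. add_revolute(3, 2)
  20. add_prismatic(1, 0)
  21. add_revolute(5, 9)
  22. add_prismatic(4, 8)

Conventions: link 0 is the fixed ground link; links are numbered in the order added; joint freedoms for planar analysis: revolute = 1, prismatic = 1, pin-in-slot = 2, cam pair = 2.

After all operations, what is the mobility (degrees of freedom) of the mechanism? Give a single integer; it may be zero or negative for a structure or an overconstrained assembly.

L=1 J1=0 J2=0
add link → L=2 J1=0 J2=0
add link → L=3 J1=0 J2=0
R@2,1 dof=1 J1 → L=3 J1=1 J2=0
add link → L=4 J1=1 J2=0
add link → L=5 J1=1 J2=0
P@0,4 dof=1 J1 → L=5 J1=2 J2=0
add link → L=6 J1=2 J2=0
P@5,1 dof=1 J1 → L=6 J1=3 J2=0
PS@2,0 dof=2 J2 → L=6 J1=3 J2=1
P@5,0 dof=1 J1 → L=6 J1=4 J2=1
add link → L=7 J1=4 J2=1
C@1,6 dof=2 J2 → L=7 J1=4 J2=2
add link → L=8 J1=4 J2=2
PS@2,7 dof=2 J2 → L=8 J1=4 J2=3
add link → L=9 J1=4 J2=3
P@1,8 dof=1 J1 → L=9 J1=5 J2=3
R@1,7 dof=1 J1 → L=9 J1=6 J2=3
add link → L=10 J1=6 J2=3
R@3,2 dof=1 J1 → L=10 J1=7 J2=3
P@1,0 dof=1 J1 → L=10 J1=8 J2=3
R@5,9 dof=1 J1 → L=10 J1=9 J2=3
P@4,8 dof=1 J1 → L=10 J1=10 J2=3
M=3(L−1)−2J1−J2=3·9−2·10−3=4

M = 4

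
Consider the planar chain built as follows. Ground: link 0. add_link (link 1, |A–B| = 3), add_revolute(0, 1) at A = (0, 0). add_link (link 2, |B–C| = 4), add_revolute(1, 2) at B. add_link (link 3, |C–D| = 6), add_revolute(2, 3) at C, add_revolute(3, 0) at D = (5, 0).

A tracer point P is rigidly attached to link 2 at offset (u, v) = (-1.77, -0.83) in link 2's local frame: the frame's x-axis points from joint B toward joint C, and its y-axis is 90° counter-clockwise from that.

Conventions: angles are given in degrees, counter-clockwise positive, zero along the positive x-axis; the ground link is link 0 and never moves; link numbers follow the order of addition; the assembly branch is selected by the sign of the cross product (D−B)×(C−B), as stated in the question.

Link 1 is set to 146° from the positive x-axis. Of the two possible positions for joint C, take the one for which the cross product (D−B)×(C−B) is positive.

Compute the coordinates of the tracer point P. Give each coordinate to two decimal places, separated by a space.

A=(0,0), D=(5.00,0)
B = A + 3.00·(cos146°, sin146°) = (-2.4871, 1.6776)
|BD| = 7.6728
circle(B,4.00) ∩ circle(D,6.00): a=2.5331, h=3.0957
  candidates: C₊=(0.6615,4.1446) cross=23.753; C₋=(-0.6922,-1.8971) cross=-23.753
  branch + wants cross > 0 → take C=(0.6615,4.1446) (cross=23.753)
ex = (C−B)/|BC| = (0.7872,0.6168); ey = (-0.6168,0.7872)
P = B + -1.77·ex + -0.83·ey = (-3.3685,-0.0674)

-3.37 -0.07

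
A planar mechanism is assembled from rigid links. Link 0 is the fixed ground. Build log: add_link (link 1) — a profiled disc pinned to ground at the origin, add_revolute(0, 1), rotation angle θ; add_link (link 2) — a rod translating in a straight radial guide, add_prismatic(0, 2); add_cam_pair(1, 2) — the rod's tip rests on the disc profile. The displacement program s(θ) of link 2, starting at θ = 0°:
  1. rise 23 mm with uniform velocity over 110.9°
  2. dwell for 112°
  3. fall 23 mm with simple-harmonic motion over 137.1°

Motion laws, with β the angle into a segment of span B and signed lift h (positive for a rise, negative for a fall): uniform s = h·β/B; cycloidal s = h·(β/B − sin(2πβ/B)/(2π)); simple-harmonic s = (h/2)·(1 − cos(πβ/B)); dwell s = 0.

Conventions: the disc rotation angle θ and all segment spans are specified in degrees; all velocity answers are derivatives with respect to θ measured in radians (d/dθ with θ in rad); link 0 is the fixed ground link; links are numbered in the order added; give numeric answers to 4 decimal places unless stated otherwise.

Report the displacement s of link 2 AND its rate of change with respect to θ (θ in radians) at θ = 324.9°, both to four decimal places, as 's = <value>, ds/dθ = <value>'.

seg 1 [0°–110.9°] uniform, h=23: full span → s += 23 → s = 23.0000
seg 2 [110.9°–222.9°] dwell: s stays 23.0000
seg 3 [222.9°–360°] simple-harmonic, h=-23: θ=324.9° here. β=102, B=137.1. -23/2·(1 − cos(π·0.7440)) = -19.4766 → s = 3.5234
velocity in seg [222.9°–360°] (simple-harmonic), θ in radians: β = 102° = 1.7802 rad, B = 137.1° = 2.3928 rad; ds/dθ = (πh/(2B)) sin(πβ/B) = (π·(-23)/(2·2.3928)) sin(π·0.7440) = -10.876139 mm/rad

s = 3.5234, ds/dθ = -10.8761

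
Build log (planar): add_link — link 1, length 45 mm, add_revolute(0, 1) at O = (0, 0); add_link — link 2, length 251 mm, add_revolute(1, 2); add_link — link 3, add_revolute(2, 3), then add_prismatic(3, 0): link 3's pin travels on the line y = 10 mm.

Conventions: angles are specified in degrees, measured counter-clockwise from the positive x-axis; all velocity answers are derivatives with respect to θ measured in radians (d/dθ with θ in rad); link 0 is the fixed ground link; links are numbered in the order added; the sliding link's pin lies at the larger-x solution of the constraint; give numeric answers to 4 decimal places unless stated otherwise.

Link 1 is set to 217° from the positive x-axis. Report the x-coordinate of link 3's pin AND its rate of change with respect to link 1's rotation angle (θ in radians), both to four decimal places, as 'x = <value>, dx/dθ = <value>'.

geometry: r = 45 mm, L = 251 mm, e = 10 mm
crank pin P = (r cos θ, r sin θ) = (-35.938598, -27.081676)
h = r sin θ − e = -27.081676 − 10 = -37.081676
x = r cos θ + √(L² − h²) = -35.938598 + 248.245744 = 212.307146
dx/dθ = −r sin θ − h·r cos θ/√(L² − h²) (θ in radians; h = -37.081676) = 21.713353

x = 212.3071, dx/dθ = 21.7134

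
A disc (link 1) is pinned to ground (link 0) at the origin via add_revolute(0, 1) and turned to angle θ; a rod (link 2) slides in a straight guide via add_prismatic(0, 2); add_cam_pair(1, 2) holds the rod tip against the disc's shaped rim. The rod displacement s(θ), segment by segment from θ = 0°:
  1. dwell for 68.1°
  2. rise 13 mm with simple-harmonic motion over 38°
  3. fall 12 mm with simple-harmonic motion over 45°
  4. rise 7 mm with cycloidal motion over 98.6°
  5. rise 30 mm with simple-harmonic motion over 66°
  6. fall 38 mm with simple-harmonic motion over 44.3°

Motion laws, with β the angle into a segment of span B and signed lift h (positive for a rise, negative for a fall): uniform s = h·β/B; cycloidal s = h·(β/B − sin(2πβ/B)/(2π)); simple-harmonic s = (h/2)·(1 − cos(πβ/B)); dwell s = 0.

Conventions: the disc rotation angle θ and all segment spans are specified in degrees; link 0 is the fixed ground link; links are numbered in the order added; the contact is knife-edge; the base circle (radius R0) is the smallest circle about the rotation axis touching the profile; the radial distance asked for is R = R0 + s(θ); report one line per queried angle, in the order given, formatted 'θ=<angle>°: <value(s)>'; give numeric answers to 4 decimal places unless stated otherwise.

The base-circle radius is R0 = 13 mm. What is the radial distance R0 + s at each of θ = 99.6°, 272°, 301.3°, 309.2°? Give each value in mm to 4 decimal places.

segment 1 (0° to 68.1°, dwell): s unchanged at 0.0000
θ = 99.6° falls in segment 2 (68.1° to 106.1°, simple-harmonic, h = 13): β = 99.6 − 68.1 = 31.5°, B = 38°; Δs = 13/2·(1 − cos(π·0.8289)) = 12.0839; s = 0.0000 + 12.0839 = 12.0839
segment 2 (68.1° to 106.1°, simple-harmonic, h = 13) is passed completely: s = 0.0000 + (13) = 13.0000
segment 3 (106.1° to 151.1°, simple-harmonic, h = -12) is passed completely: s = 13.0000 + (-12) = 1.0000
segment 4 (151.1° to 249.7°, cycloidal, h = 7) is passed completely: s = 1.0000 + (7) = 8.0000
θ = 272° falls in segment 5 (249.7° to 315.7°, simple-harmonic, h = 30): β = 272 − 249.7 = 22.3°, B = 66°; Δs = 30/2·(1 − cos(π·0.3379)) = 7.6863; s = 8.0000 + 7.6863 = 15.6863
θ = 301.3° falls in segment 5 (249.7° to 315.7°, simple-harmonic, h = 30): β = 301.3 − 249.7 = 51.6°, B = 66°; Δs = 30/2·(1 − cos(π·0.7818)) = 26.6121; s = 8.0000 + 26.6121 = 34.6121
θ = 309.2° falls in segment 5 (249.7° to 315.7°, simple-harmonic, h = 30): β = 309.2 − 249.7 = 59.5°, B = 66°; Δs = 30/2·(1 − cos(π·0.9015)) = 29.2877; s = 8.0000 + 29.2877 = 37.2877
θ=99.6°: R = R0 + s = 13 + 12.0839 = 25.0839
θ=272°: R = R0 + s = 13 + 15.6863 = 28.6863
θ=301.3°: R = R0 + s = 13 + 34.6121 = 47.6121
θ=309.2°: R = R0 + s = 13 + 37.2877 = 50.2877

θ=99.6°: 25.0839
θ=272°: 28.6863
θ=301.3°: 47.6121
θ=309.2°: 50.2877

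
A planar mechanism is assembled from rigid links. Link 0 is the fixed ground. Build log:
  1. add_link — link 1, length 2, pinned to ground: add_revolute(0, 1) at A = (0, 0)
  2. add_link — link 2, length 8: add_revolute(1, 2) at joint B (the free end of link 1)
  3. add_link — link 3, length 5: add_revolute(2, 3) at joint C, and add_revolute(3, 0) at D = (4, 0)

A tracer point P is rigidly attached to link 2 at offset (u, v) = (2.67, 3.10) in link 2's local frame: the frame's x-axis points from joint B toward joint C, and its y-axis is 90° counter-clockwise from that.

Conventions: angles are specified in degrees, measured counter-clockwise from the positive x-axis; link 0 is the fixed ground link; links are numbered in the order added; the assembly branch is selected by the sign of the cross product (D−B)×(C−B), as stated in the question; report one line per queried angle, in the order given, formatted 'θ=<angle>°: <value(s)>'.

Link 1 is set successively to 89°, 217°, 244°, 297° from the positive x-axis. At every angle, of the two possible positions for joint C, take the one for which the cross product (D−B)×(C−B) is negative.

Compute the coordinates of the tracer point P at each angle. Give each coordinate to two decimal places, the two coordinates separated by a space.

A=(0,0), D=(4.00,0)
θ=89°: B = A + 2.00·(cos89°, sin89°) = (0.0349, 1.9997)
θ=89°: |BD| = 4.4408
θ=89°: circle(B,8.00) ∩ circle(D,5.00): a=6.6115, h=4.5042
θ=89°:   candidates: C₊=(7.9664,3.0443) cross=20.002; C₋=(3.9099,-4.9992) cross=-20.002
θ=89°:   branch - wants cross < 0 → take C=(3.9099,-4.9992) (cross=-20.002)
θ=89°: ex = (C−B)/|BC| = (0.4844,-0.8749); ey = (0.8749,0.4844)
θ=89°: P = B + 2.67·ex + 3.10·ey = (4.0403,1.1654)
θ=217°: B = A + 2.00·(cos217°, sin217°) = (-1.5973, -1.2036)
θ=217°: |BD| = 5.7252
θ=217°: circle(B,8.00) ∩ circle(D,5.00): a=6.2686, h=4.9704
θ=217°:   candidates: C₊=(3.4863,4.9735) cross=28.457; C₋=(5.5762,-4.7451) cross=-28.457
θ=217°:   branch - wants cross < 0 → take C=(5.5762,-4.7451) (cross=-28.457)
θ=217°: ex = (C−B)/|BC| = (0.8967,-0.4427); ey = (0.4427,0.8967)
θ=217°: P = B + 2.67·ex + 3.10·ey = (2.1692,0.3941)
θ=244°: B = A + 2.00·(cos244°, sin244°) = (-0.8767, -1.7976)
θ=244°: |BD| = 5.1975
θ=244°: circle(B,8.00) ∩ circle(D,5.00): a=6.3506, h=4.8652
θ=244°:   candidates: C₊=(3.3992,4.9638) cross=25.287; C₋=(6.7646,-4.1662) cross=-25.287
θ=244°:   branch - wants cross < 0 → take C=(6.7646,-4.1662) (cross=-25.287)
θ=244°: ex = (C−B)/|BC| = (0.9552,-0.2961); ey = (0.2961,0.9552)
θ=244°: P = B + 2.67·ex + 3.10·ey = (2.5914,0.3729)
θ=297°: B = A + 2.00·(cos297°, sin297°) = (0.9080, -1.7820)
θ=297°: |BD| = 3.5688
θ=297°: circle(B,8.00) ∩ circle(D,5.00): a=7.2484, h=3.3853
θ=297°:   candidates: C₊=(5.4977,4.7704) cross=12.081; C₋=(8.8785,-1.0956) cross=-12.081
θ=297°:   branch - wants cross < 0 → take C=(8.8785,-1.0956) (cross=-12.081)
θ=297°: ex = (C−B)/|BC| = (0.9963,0.0858); ey = (-0.0858,0.9963)
θ=297°: P = B + 2.67·ex + 3.10·ey = (3.3022,1.5356)

θ=89°: 4.04 1.17
θ=217°: 2.17 0.39
θ=244°: 2.59 0.37
θ=297°: 3.30 1.54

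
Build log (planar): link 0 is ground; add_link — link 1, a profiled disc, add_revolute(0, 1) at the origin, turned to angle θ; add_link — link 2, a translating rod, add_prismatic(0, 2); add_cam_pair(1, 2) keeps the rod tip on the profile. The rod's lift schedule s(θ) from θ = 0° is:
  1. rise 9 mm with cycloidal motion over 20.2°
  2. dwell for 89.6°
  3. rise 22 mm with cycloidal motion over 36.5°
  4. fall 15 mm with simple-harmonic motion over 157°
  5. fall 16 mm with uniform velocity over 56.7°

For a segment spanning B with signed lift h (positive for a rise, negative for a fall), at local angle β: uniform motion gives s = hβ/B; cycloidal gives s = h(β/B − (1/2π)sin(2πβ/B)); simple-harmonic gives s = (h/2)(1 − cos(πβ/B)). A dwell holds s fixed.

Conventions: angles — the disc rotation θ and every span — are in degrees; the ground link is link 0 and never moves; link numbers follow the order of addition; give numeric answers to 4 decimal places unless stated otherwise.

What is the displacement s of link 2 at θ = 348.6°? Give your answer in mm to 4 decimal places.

seg 1 [0°–20.2°] cycloidal, h=9: full span → s += 9 → s = 9.0000
seg 2 [20.2°–109.8°] dwell: s stays 9.0000
seg 3 [109.8°–146.3°] cycloidal, h=22: full span → s += 22 → s = 31.0000
seg 4 [146.3°–303.3°] simple-harmonic, h=-15: full span → s += -15 → s = 16.0000
seg 5 [303.3°–360°] uniform, h=-16: θ=348.6° here. β=45.3, B=56.7. -16·45.3/56.7 = -12.7831 → s = 3.2169

3.2169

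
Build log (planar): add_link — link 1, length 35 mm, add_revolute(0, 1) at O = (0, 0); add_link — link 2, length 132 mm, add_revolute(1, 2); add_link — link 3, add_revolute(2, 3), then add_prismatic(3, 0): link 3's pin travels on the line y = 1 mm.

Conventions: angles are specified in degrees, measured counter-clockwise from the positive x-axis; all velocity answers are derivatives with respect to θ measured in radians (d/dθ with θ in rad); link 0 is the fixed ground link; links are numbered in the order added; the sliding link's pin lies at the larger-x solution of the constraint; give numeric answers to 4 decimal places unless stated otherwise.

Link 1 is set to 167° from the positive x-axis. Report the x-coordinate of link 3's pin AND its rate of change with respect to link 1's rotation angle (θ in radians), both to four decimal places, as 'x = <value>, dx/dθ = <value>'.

geometry: r = 35 mm, L = 132 mm, e = 1 mm
crank pin P = (r cos θ, r sin θ) = (-34.102952, 7.873287)
h = r sin θ − e = 7.873287 − 1 = 6.873287
x = r cos θ + √(L² − h²) = -34.102952 + 131.820931 = 97.717979
dx/dθ = −r sin θ − h·r cos θ/√(L² − h²) (θ in radians; h = 6.873287) = -6.095122

x = 97.7180, dx/dθ = -6.0951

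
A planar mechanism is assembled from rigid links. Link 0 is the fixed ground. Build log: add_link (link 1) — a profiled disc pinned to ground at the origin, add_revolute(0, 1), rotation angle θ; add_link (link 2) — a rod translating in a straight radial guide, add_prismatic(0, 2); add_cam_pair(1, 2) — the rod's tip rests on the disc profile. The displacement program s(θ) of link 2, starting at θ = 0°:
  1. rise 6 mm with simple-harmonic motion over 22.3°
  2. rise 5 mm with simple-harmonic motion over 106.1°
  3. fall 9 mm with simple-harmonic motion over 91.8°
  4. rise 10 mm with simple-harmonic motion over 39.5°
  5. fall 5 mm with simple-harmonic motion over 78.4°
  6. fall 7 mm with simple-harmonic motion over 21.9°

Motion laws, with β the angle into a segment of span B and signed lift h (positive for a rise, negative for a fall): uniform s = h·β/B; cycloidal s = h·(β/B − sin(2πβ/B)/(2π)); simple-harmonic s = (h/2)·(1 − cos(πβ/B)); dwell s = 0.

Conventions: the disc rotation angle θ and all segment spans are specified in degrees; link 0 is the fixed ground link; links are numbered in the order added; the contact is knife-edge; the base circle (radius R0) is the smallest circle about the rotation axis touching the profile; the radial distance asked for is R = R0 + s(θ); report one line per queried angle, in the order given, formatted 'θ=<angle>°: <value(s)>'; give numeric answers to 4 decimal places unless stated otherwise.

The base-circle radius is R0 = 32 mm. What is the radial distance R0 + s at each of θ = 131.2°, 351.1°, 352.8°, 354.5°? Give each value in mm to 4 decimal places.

seg 1 [0°–22.3°] simple-harmonic, h=6: full span → s += 6 → s = 6.0000
seg 2 [22.3°–128.4°] simple-harmonic, h=5: full span → s += 5 → s = 11.0000
seg 3 [128.4°–220.2°] simple-harmonic, h=-9: θ=131.2° here. β=2.8, B=91.8. -9/2·(1 − cos(π·0.0305)) = -0.0206 → s = 10.9794
seg 3 [128.4°–220.2°] simple-harmonic, h=-9: full span → s += -9 → s = 2.0000
seg 4 [220.2°–259.7°] simple-harmonic, h=10: full span → s += 10 → s = 12.0000
seg 5 [259.7°–338.1°] simple-harmonic, h=-5: full span → s += -5 → s = 7.0000
seg 6 [338.1°–360°] simple-harmonic, h=-7: θ=351.1° here. β=13, B=21.9. -7/2·(1 − cos(π·0.5936)) = -4.5145 → s = 2.4855
seg 6 [338.1°–360°] simple-harmonic, h=-7: θ=352.8° here. β=14.7, B=21.9. -7/2·(1 − cos(π·0.6712)) = -5.2933 → s = 1.7067
seg 6 [338.1°–360°] simple-harmonic, h=-7: θ=354.5° here. β=16.4, B=21.9. -7/2·(1 − cos(π·0.7489)) = -5.9660 → s = 1.0340
θ=131.2°: R = R0 + s = 32 + 10.9794 = 42.9794
θ=351.1°: R = R0 + s = 32 + 2.4855 = 34.4855
θ=352.8°: R = R0 + s = 32 + 1.7067 = 33.7067
θ=354.5°: R = R0 + s = 32 + 1.0340 = 33.0340

θ=131.2°: 42.9794
θ=351.1°: 34.4855
θ=352.8°: 33.7067
θ=354.5°: 33.0340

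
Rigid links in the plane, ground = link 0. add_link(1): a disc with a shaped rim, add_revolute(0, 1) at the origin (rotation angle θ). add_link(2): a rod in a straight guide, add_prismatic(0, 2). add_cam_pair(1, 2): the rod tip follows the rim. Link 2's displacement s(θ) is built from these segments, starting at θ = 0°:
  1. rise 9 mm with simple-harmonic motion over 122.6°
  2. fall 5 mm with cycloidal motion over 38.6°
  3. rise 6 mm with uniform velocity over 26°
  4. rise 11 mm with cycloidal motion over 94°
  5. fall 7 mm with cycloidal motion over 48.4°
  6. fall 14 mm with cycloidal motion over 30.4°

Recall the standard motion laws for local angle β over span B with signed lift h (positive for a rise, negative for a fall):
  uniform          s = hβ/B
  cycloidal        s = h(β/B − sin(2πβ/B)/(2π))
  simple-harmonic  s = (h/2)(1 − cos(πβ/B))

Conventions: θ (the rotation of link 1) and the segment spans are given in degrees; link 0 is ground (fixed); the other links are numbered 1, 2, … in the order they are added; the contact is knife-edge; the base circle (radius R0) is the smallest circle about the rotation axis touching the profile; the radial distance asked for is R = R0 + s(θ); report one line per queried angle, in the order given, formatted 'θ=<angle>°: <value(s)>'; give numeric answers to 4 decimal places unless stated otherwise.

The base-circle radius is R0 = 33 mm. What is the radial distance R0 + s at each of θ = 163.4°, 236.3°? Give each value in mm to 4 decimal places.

segment 1 (0° to 122.6°, simple-harmonic, h = 9) is passed completely: s = 0.0000 + (9) = 9.0000
segment 2 (122.6° to 161.2°, cycloidal, h = -5) is passed completely: s = 9.0000 + (-5) = 4.0000
θ = 163.4° falls in segment 3 (161.2° to 187.2°, uniform, h = 6): β = 163.4 − 161.2 = 2.2°, B = 26°; Δs = 6·2.2/26 = 0.5077; s = 4.0000 + 0.5077 = 4.5077
segment 3 (161.2° to 187.2°, uniform, h = 6) is passed completely: s = 4.0000 + (6) = 10.0000
θ = 236.3° falls in segment 4 (187.2° to 281.2°, cycloidal, h = 11): β = 236.3 − 187.2 = 49.1°, B = 94°; Δs = 11·(0.5223 − sin(2π·0.5223)/(2π)) = 5.9907; s = 10.0000 + 5.9907 = 15.9907
θ=163.4°: R = R0 + s = 33 + 4.5077 = 37.5077
θ=236.3°: R = R0 + s = 33 + 15.9907 = 48.9907

θ=163.4°: 37.5077
θ=236.3°: 48.9907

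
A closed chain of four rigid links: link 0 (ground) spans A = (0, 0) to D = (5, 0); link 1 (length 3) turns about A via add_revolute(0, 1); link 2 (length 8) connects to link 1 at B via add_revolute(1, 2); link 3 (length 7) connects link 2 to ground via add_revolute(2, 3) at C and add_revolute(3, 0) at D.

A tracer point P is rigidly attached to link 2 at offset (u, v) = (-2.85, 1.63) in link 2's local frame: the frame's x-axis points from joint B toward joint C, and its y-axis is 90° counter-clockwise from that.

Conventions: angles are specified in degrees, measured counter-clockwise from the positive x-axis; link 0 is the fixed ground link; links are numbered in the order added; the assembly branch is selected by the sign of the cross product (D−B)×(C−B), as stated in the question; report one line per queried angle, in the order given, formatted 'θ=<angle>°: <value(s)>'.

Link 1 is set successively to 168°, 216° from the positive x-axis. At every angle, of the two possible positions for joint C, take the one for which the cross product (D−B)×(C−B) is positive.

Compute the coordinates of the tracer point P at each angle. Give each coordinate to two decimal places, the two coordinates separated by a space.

A=(0,0), D=(5.00,0)
θ=168°: B = A + 3.00·(cos168°, sin168°) = (-2.9344, 0.6237)
θ=168°: |BD| = 7.9589
θ=168°: circle(B,8.00) ∩ circle(D,7.00): a=4.9218, h=6.3068
θ=168°:   candidates: C₊=(2.4665,6.5254) cross=50.195; C₋=(1.4780,-6.0494) cross=-50.195
θ=168°:   branch + wants cross > 0 → take C=(2.4665,6.5254) (cross=50.195)
θ=168°: ex = (C−B)/|BC| = (0.6751,0.7377); ey = (-0.7377,0.6751)
θ=168°: P = B + -2.85·ex + 1.63·ey = (-6.0610,-0.3783)
θ=216°: B = A + 3.00·(cos216°, sin216°) = (-2.4271, -1.7634)
θ=216°: |BD| = 7.6335
θ=216°: circle(B,8.00) ∩ circle(D,7.00): a=4.7993, h=6.4006
θ=216°:   candidates: C₊=(0.7639,5.5727) cross=48.859; C₋=(3.7209,-6.8822) cross=-48.859
θ=216°:   branch + wants cross > 0 → take C=(0.7639,5.5727) (cross=48.859)
θ=216°: ex = (C−B)/|BC| = (0.3989,0.9170); ey = (-0.9170,0.3989)
θ=216°: P = B + -2.85·ex + 1.63·ey = (-5.0585,-3.7267)

θ=168°: -6.06 -0.38
θ=216°: -5.06 -3.73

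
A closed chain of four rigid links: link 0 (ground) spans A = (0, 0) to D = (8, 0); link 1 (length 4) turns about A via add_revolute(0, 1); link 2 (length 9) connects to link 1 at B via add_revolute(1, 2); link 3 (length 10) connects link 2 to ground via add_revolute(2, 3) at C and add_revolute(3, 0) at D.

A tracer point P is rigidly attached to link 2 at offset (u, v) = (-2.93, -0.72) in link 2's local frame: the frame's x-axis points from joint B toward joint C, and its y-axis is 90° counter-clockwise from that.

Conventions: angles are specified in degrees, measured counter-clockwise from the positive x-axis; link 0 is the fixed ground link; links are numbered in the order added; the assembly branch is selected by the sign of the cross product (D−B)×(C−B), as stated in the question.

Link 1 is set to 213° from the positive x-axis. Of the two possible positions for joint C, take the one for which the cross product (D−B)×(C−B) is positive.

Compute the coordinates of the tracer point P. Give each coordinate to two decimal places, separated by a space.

A=(0,0), D=(8.00,0)
B = A + 4.00·(cos213°, sin213°) = (-3.3547, -2.1786)
|BD| = 11.5618
circle(B,9.00) ∩ circle(D,10.00): a=4.9592, h=7.5104
  candidates: C₊=(0.1005,6.1318) cross=86.834; C₋=(2.9309,-8.6200) cross=-86.834
  branch + wants cross > 0 → take C=(0.1005,6.1318) (cross=86.834)
ex = (C−B)/|BC| = (0.3839,0.9234); ey = (-0.9234,0.3839)
P = B + -2.93·ex + -0.72·ey = (-3.8147,-5.1604)

-3.81 -5.16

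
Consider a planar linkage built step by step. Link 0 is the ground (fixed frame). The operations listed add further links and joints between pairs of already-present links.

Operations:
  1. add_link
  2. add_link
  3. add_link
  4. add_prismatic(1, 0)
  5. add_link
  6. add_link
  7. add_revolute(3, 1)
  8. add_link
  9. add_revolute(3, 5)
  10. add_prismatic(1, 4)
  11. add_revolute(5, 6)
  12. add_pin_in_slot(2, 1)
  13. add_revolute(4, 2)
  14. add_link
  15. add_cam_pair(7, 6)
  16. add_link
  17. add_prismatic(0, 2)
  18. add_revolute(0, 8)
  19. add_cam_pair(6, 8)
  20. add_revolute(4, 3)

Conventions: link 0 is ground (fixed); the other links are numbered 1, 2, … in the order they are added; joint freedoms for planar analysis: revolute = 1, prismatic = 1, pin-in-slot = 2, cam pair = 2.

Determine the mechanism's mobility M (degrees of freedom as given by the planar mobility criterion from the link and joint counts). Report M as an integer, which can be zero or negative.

(L,J1,J2)=(1,0,0); link0 fixed
link1: (2,0,0)
link2: (3,0,0)
link3: (4,0,0)
P 1-0 [J1]: (4,1,0)
link4: (5,1,0)
link5: (6,1,0)
R 3-1 [J1]: (6,2,0)
link6: (7,2,0)
R 3-5 [J1]: (7,3,0)
P 1-4 [J1]: (7,4,0)
R 5-6 [J1]: (7,5,0)
PS 2-1 [J2]: (7,5,1)
R 4-2 [J1]: (7,6,1)
link7: (8,6,1)
C 7-6 [J2]: (8,6,2)
link8: (9,6,2)
P 0-2 [J1]: (9,7,2)
R 0-8 [J1]: (9,8,2)
C 6-8 [J2]: (9,8,3)
R 4-3 [J1]: (9,9,3)
Grübler: 3·8 − 2·9 − 3 = 3

M = 3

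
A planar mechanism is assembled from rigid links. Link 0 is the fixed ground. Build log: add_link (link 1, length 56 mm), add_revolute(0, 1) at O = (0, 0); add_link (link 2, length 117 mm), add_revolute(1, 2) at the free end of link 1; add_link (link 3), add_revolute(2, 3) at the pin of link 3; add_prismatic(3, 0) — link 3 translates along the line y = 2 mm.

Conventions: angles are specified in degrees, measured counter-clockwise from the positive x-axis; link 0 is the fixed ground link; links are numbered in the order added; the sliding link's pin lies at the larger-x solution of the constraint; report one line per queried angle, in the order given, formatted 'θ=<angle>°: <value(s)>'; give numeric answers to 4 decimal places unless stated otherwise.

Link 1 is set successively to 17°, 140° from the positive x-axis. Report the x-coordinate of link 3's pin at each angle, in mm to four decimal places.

geometry: r = 56 mm, L = 117 mm, e = 2 mm
θ=17°: crank pin P = (r cos θ, r sin θ) = (53.553066, 16.372815)
θ=17°: h = r sin θ − e = 16.372815 − 2 = 14.372815
θ=17°: x = r cos θ + √(L² − h²) = 53.553066 + 116.113833 = 169.666899
θ=140°: crank pin P = (r cos θ, r sin θ) = (-42.898489, 35.996106)
θ=140°: h = r sin θ − e = 35.996106 − 2 = 33.996106
θ=140°: x = r cos θ + √(L² − h²) = -42.898489 + 111.952065 = 69.053576

θ=17°: 169.6669
θ=140°: 69.0536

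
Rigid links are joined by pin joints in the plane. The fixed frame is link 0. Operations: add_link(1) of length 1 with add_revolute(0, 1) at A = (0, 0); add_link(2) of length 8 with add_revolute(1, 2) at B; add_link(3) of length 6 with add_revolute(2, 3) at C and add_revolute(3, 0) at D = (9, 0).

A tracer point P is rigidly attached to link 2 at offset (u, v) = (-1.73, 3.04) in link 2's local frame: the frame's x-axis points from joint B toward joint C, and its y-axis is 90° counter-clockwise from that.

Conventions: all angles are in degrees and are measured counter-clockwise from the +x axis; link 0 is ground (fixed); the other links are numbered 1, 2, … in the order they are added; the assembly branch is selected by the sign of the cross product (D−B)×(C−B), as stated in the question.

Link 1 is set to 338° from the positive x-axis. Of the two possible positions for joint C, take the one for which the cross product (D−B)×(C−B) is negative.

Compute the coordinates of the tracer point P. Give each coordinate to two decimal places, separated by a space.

A=(0,0), D=(9.00,0)
B = A + 1.00·(cos338°, sin338°) = (0.9272, -0.3746)
|BD| = 8.0815
circle(B,8.00) ∩ circle(D,6.00): a=5.7731, h=5.5382
  candidates: C₊=(6.4374,5.4252) cross=44.757; C₋=(6.9508,-5.6392) cross=-44.757
  branch - wants cross < 0 → take C=(6.9508,-5.6392) (cross=-44.757)
ex = (C−B)/|BC| = (0.7530,-0.6581); ey = (0.6581,0.7530)
P = B + -1.73·ex + 3.04·ey = (1.6251,3.0528)

1.63 3.05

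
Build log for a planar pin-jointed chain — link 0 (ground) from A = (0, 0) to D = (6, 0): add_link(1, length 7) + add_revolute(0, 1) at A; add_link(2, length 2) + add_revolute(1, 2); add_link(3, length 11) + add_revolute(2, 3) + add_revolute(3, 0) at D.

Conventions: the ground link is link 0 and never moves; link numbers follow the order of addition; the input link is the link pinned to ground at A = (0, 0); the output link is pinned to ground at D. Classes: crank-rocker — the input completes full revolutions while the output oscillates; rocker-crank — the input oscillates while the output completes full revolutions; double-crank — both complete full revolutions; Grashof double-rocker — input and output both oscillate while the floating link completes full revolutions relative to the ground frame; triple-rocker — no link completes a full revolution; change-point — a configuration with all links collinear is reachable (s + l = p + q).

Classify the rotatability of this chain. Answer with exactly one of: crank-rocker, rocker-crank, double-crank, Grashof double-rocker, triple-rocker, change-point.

lengths: ground=6, input=7, coupler=2, output=11
sorted: s=2 (shortest), l=11 (longest), p+q=13
s + l = 13 vs p + q = 13
s + l = p + q → change-point (collinear configuration reachable)

change-point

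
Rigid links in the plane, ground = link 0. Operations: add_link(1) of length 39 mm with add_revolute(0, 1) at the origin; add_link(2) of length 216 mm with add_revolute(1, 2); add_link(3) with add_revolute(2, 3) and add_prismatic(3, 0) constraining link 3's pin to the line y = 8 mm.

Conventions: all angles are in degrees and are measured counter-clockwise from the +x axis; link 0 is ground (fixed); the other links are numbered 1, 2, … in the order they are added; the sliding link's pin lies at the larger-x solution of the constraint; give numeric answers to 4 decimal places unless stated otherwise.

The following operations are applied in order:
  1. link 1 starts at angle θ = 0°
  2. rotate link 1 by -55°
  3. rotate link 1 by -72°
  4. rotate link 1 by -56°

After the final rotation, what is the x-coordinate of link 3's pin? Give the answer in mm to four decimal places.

geometry: r = 39 mm, L = 216 mm, e = 8 mm; θ starts at 0°
rotate link 1 by -55°: θ ← 0° -55° = -55°
rotate link 1 by -72°: θ ← -55° -72° = -127°
rotate link 1 by -56°: θ ← -127° -56° = -183°
crank pin P = (r cos θ, r sin θ) = (-38.946552, 2.041102)
h = r sin θ − e = 2.041102 − 8 = -5.958898
x = r cos θ + √(L² − h²) = -38.946552 + 215.917789 = 176.971237

176.9712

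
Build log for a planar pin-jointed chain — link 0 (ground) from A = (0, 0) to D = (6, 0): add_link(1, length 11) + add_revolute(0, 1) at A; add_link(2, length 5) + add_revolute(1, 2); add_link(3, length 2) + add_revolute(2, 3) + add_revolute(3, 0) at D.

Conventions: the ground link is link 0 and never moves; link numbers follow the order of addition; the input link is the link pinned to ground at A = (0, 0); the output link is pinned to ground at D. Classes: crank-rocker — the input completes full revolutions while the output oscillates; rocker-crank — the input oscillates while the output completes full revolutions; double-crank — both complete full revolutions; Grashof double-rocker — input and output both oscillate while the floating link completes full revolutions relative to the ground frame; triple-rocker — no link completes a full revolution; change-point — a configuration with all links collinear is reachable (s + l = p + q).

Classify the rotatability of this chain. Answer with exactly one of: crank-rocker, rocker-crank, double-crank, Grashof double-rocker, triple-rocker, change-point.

lengths: ground=6, input=11, coupler=5, output=2
sorted: s=2 (shortest), l=11 (longest), p+q=11
s + l = 13 vs p + q = 11
s + l > p + q → non-Grashof → no link fully rotates → triple-rocker

triple-rocker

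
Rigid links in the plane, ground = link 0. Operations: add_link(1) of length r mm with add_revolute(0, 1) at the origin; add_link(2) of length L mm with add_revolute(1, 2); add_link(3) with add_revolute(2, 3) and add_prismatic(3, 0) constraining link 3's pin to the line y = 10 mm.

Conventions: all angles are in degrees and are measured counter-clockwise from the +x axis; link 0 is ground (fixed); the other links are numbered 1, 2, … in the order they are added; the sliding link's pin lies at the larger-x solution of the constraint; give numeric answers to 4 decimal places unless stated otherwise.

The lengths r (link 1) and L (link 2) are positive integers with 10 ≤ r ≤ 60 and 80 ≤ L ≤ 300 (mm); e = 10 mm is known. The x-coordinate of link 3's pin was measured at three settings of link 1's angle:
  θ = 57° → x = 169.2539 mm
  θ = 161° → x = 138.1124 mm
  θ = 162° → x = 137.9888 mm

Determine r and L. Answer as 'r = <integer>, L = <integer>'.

constraint per measurement: (x − r cos θ)² + (r sin θ − e)² = L²
subtracting the θ₁ and θ₂ equations cancels the r² and L² terms:
r = (x₁² − x₂²) / (2[(x₁cos θ₁ + e sin θ₁) − (x₂cos θ₂ + e sin θ₂)]) = 21.0000 → r = 21
L² = (x₁ − r cos θ₁)² + (r sin θ₁ − e)² = 24963.9852 → L = 158.0000 → L = 158
check at θ₃=162°: x = 137.9888 (printed 137.9888) ✓

r = 21, L = 158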